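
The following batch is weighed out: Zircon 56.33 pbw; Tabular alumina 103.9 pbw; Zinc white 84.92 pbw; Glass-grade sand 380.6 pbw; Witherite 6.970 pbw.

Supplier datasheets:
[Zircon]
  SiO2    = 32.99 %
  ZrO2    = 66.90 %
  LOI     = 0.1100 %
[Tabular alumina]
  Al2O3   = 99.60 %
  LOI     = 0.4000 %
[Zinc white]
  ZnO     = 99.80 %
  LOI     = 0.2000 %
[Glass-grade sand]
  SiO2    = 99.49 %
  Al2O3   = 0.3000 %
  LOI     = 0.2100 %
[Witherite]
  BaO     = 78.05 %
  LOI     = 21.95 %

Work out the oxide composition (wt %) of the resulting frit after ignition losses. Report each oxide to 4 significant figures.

Working values are displayed, with 4-significant-figure rounding, between the steps. Every computation maintains exact precision at each step; each reported number takes exactly one rounding; all derived quantities (LOI, the yield, net glass mass, the totals, five oxide percentages) are re-derived using the weight values on 629.7 pbw of glass at full float precision exactly as shown in either problem or answer.
Mass of each oxide from the mix:
  SiO2: 56.33·0.3299 + 380.6·0.9949 = 397.2 pbw
  BaO: 6.970·0.7805 = 5.440 pbw
  Al2O3: 103.9·0.9960 + 380.6·0.003000 = 104.6 pbw
  ZrO2: 56.33·0.6690 = 37.68 pbw
  ZnO: 84.92·0.9980 = 84.75 pbw
LOI: 56.33·0.001100 + 103.9·0.004000 + 84.92·0.002000 + 380.6·0.002100 + 6.970·0.2195 = 2.977 pbw
batch − LOI leaves glass = 632.7 − 2.977 = 629.7 pbw (matching Σ of the oxides)
oxide / glass × 100 gives the wt %

Glass mass = 629.7 pbw (batch 632.7 − LOI 2.977).
Composition: SiO2 63.08%, BaO 0.8639%, Al2O3 16.61%, ZrO2 5.984%, ZnO 13.46%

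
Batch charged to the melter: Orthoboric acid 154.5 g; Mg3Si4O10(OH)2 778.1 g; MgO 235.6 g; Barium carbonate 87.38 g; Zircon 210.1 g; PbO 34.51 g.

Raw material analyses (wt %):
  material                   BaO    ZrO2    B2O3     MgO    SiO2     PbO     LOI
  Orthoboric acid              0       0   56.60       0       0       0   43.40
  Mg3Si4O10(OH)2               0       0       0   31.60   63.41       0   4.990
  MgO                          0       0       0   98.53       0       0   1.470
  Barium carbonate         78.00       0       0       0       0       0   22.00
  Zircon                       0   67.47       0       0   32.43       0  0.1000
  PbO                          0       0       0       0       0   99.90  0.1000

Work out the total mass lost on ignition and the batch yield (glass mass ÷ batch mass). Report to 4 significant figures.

LOI loss = 128.8 g; glass = 1371 g; yield = 91.41%

Mid-chain values are displayed (rounded to four significant digits) in the printout — all arithmetic holds exact precision from start to finish — every reported number is rounded only once; all derived quantities are rebuilt from the weighed amounts per 1371 g of glass in full precision (LOI, six oxide percentages, net glass mass, totals, the yield), exactly as printed in problem or answer.
Per-material ignition loss:
  Orthoboric acid: 154.5 × 0.4340 = 67.05 g
  Mg3Si4O10(OH)2: 778.1 × 0.04990 = 38.83 g
  MgO: 235.6 × 0.01470 = 3.463 g
  Barium carbonate: 87.38 × 0.2200 = 19.22 g
  Zircon: 210.1 × 0.001000 = 0.2101 g
  PbO: 34.51 × 0.001000 = 0.03451 g
Total LOI = 128.8 g
Glass = batch − LOI = 1500 − 128.8 = 1371 g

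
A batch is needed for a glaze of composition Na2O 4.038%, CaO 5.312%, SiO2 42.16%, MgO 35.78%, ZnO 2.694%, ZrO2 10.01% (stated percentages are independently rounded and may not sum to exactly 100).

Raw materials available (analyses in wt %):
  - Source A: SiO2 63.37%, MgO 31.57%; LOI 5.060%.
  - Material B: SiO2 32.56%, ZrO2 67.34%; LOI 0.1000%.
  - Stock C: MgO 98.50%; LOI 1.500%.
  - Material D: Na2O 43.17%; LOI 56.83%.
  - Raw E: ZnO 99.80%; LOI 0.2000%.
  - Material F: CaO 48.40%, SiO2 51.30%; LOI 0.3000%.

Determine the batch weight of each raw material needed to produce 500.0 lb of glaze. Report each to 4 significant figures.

Batch per 500.0 lb glaze:
  Source A: 250.0 lb
  Material B: 74.32 lb
  Stock C: 101.5 lb
  Material D: 46.77 lb
  Raw E: 13.50 lb
  Material F: 54.88 lb
Total batch = 541.0 lb; LOI loss = 41.02 lb; yield = 92.42%

The intermediate values are shown rounded to 4 significant figures as written. Every computation keeps full float precision in every operation. Exactly one rounding is applied to every reported result. All derived quantities are recomputed at exact precision (ignition loss, the totals, the yield, six oxide percentages, glass mass) using the weight values on 500.0 lb of glass, as they appear in question or answer.
The oxide mass targets at 500.0 lb glaze:
  Na2O: 4.038% × 500.0 = 20.19 lb
  CaO: 5.312% × 500.0 = 26.56 lb
  SiO2: 42.16% × 500.0 = 210.8 lb
  MgO: 35.78% × 500.0 = 178.9 lb
  ZnO: 2.694% × 500.0 = 13.47 lb
  ZrO2: 10.01% × 500.0 = 50.05 lb
Balance tally, oxide-wise, applying the batch weights above, per the basis as stated (oxide sums agree with the targets up to rounding of the answer):
  Na2O: 46.77·0.4317 = 20.19 lb (target 20.19 lb)
  CaO: 54.88·0.4840 = 26.56 lb (target 26.56 lb)
  SiO2: 250.0·0.6337 + 74.32·0.3256 + 54.88·0.5130 = 210.8 lb (target 210.8 lb)
  MgO: 250.0·0.3157 + 101.5·0.9850 = 178.9 lb (target 178.9 lb)
  ZnO: 13.50·0.9980 = 13.47 lb (target 13.47 lb)
  ZrO2: 74.32·0.6734 = 50.05 lb (target 50.05 lb)
Mass balance on the glass: total batch − LOI = 500.0 lb (the Σ of target masses is 500.0 lb; with the basis standing at 500.0 lb — differing by rounding only).
Batch total: Σ batch = 541.0 lb; LOI loss = Σ batch·LOI = 41.02 lb; glass ÷ batch gives a yield of 92.42%.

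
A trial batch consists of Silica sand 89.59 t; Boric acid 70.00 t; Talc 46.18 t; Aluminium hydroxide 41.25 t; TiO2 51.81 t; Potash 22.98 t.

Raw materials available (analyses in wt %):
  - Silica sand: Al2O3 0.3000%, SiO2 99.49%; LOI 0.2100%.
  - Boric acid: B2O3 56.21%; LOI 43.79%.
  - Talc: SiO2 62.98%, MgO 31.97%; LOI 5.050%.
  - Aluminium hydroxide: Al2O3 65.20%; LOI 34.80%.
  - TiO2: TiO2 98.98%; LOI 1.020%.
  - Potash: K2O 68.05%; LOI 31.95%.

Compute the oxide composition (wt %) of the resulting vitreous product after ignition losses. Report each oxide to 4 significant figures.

In-progress results are printed, rounded to four significant figures, when written out — all internal work maintains full float precision end to end; a single rounding finalizes every reported result; all derived quantities (totals, the six compositions, the yield, ignition loss, glass mass) are computed at exact precision from the weighed amounts per 266.4 t of glass, as set out in question or answer.
Oxide-by-oxide delivered mass:
  Al2O3: 89.59·0.003000 + 41.25·0.6520 = 27.16 t
  K2O: 22.98·0.6805 = 15.64 t
  TiO2: 51.81·0.9898 = 51.28 t
  SiO2: 89.59·0.9949 + 46.18·0.6298 = 118.2 t
  MgO: 46.18·0.3197 = 14.76 t
  B2O3: 70.00·0.5621 = 39.35 t
LOI: 89.59·0.002100 + 70.00·0.4379 + 46.18·0.05050 + 41.25·0.3480 + 51.81·0.01020 + 22.98·0.3195 = 55.40 t
The glass mass, total less LOI, = 321.8 − 55.40 = 266.4 t (matching Σ of the oxides)
oxide / glass × 100 gives the wt %

Glass mass = 266.4 t (batch 321.8 − LOI 55.40).
Composition: Al2O3 10.20%, K2O 5.870%, TiO2 19.25%, SiO2 44.37%, MgO 5.542%, B2O3 14.77%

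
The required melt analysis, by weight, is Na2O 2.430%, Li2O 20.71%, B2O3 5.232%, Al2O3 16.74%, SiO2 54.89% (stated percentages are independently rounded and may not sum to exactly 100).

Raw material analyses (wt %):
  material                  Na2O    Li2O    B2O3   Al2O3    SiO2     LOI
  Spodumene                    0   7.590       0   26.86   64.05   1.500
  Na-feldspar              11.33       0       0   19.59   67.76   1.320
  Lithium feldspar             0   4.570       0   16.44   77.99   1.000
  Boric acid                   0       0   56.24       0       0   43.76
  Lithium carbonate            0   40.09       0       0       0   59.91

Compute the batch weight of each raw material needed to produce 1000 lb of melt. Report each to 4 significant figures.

Batch per 1000 lb melt:
  Spodumene: 301.8 lb
  Na-feldspar: 214.5 lb
  Lithium feldspar: 269.6 lb
  Boric acid: 93.03 lb
  Lithium carbonate: 428.7 lb
Total batch = 1308 lb; LOI loss = 307.6 lb; yield = 76.48%

Mid-chain values are printed rounded off to 4 significant figures alongside each step — all internal work carries exact precision at all times. Each reported value includes exactly one rounding. All derived quantities (glass mass, LOI, yield, totals, five oxide percentages) are computed in full precision from the weighed amounts at 1000 lb of glass as given in the problem or the answer.
Oxide mass targets, per 1000 lb melt:
  Na2O: 2.430% × 1000 = 24.30 lb
  Li2O: 20.71% × 1000 = 207.1 lb
  B2O3: 5.232% × 1000 = 52.32 lb
  Al2O3: 16.74% × 1000 = 167.4 lb
  SiO2: 54.89% × 1000 = 548.9 lb
Oxide-by-oxide audit on the weights just shown, versus the basis set out (every target is met by its sum once rounding is allowed for):
  Na2O: 214.5·0.1133 = 24.30 lb (target 24.30 lb)
  Li2O: 301.8·0.07590 + 269.6·0.04570 + 428.7·0.4009 = 207.1 lb (target 207.1 lb)
  B2O3: 93.03·0.5624 = 52.32 lb (target 52.32 lb)
  Al2O3: 301.8·0.2686 + 214.5·0.1959 + 269.6·0.1644 = 167.4 lb (target 167.4 lb)
  SiO2: 301.8·0.6405 + 214.5·0.6776 + 269.6·0.7799 = 548.9 lb (target 548.9 lb)
Glass-mass sanity pass: Σ batch − LOI loss = 1000 lb (summing oxide targets gives 1000 lb; stated basis 1000 lb — gaps are rounding artifacts).
Summing the batch: Σ batch = 1308 lb; LOI loss = Σ batch·LOI = 307.6 lb; as yield: glass ÷ batch → 76.48%.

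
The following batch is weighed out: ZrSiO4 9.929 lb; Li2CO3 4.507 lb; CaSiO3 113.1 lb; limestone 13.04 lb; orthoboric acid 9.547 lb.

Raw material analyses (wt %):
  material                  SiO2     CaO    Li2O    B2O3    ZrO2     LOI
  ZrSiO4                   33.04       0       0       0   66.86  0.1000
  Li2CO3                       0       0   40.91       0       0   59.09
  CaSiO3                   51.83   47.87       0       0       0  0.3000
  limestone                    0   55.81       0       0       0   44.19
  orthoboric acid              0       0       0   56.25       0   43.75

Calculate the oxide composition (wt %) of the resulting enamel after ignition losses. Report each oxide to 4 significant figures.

Full float precision is maintained end to end — in-progress results are rounded to four significant figures when displayed — a single rounding completes each reported value — all derived quantities are carried at exact precision (yield, totals, LOI, five oxide percentages, net glass mass) from the weighed amounts on 137.2 lb of glass, precisely as stated by the question or the answer.
Delivered oxide masses:
  SiO2: 9.929·0.3304 + 113.1·0.5183 = 61.90 lb
  CaO: 113.1·0.4787 + 13.04·0.5581 = 61.42 lb
  Li2O: 4.507·0.4091 = 1.844 lb
  B2O3: 9.547·0.5625 = 5.370 lb
  ZrO2: 9.929·0.6686 = 6.639 lb
LOI: 9.929·0.001000 + 4.507·0.5909 + 113.1·0.003000 + 13.04·0.4419 + 9.547·0.4375 = 12.95 lb
Glass mass = batch − LOI = 150.1 − 12.95 = 137.2 lb (equal to the oxide-mass sum)
wt % = 100 × oxide mass / glass mass

Glass mass = 137.2 lb (batch 150.1 − LOI 12.95).
Composition: SiO2 45.13%, CaO 44.78%, Li2O 1.344%, B2O3 3.915%, ZrO2 4.840%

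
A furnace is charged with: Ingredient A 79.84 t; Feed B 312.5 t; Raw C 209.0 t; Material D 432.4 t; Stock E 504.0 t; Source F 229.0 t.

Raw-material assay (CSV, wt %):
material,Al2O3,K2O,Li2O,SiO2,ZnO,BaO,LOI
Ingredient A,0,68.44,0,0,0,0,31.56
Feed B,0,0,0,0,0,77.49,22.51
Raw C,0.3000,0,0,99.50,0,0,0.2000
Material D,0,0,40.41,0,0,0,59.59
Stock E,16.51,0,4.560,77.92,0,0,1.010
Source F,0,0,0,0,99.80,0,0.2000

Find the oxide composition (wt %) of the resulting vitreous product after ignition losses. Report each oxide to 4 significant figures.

Mid-chain values are printed rounded to 4 significant digits between the steps. All arithmetic maintains exact precision throughout. Every reported figure takes a single rounding; all derived quantities, which include yield, the six compositions, ignition loss, totals, net glass mass, are carried at full float precision, as given in question or answer, from the batch weights at 1408 t of glass.
Oxide-by-oxide delivered mass:
  Al2O3: 209.0·0.003000 + 504.0·0.1651 = 83.84 t
  K2O: 79.84·0.6844 = 54.64 t
  Li2O: 432.4·0.4041 + 504.0·0.04560 = 197.7 t
  SiO2: 209.0·0.9950 + 504.0·0.7792 = 600.7 t
  ZnO: 229.0·0.9980 = 228.5 t
  BaO: 312.5·0.7749 = 242.2 t
LOI: 79.84·0.3156 + 312.5·0.2251 + 209.0·0.002000 + 432.4·0.5959 + 504.0·0.01010 + 229.0·0.002000 = 359.2 t
The glass mass, total less LOI, = 1767 − 359.2 = 1408 t (= Σ oxide masses)
percent by weight: oxide/glass ×100

Glass mass = 1408 t (batch 1767 − LOI 359.2).
Composition: Al2O3 5.956%, K2O 3.882%, Li2O 14.05%, SiO2 42.67%, ZnO 16.24%, BaO 17.20%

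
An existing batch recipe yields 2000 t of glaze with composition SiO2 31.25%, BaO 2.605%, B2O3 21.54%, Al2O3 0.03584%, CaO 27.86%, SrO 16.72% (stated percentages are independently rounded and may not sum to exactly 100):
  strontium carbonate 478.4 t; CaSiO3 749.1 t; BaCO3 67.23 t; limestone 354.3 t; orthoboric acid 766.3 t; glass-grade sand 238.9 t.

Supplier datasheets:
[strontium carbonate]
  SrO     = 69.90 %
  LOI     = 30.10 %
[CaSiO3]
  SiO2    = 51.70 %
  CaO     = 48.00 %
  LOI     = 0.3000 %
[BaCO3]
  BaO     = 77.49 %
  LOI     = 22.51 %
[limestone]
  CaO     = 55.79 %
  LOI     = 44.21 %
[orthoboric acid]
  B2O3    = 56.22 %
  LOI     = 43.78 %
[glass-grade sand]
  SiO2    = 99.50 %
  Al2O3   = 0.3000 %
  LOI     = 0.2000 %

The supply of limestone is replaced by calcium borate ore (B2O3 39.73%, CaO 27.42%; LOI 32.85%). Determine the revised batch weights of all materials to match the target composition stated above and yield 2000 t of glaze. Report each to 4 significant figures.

Working values are shown rounded to 4 significant figures at each printed step. All internal work runs at exact precision from first step to last — every reported figure is rounded a single time — all derived quantities are recomputed from the batch weights for 2000 t of glass in full float precision (the yield, ignition loss, glass mass, the six compositions, the totals) exactly as shown in the problem or answer text.
Oxide mass targets, per 2000 t glaze:
  SiO2: 31.25% × 2000 = 625.0 t
  BaO: 2.605% × 2000 = 52.10 t
  B2O3: 21.54% × 2000 = 430.8 t
  Al2O3: 0.03584% × 2000 = 0.7168 t
  CaO: 27.86% × 2000 = 557.2 t
  SrO: 16.72% × 2000 = 334.4 t
A balance pass over the oxides, using the reported weights, for the quoted basis mass (sum by sum, the targets are met within answer rounding):
  SiO2: 749.1·0.5170 + 238.9·0.9950 = 625.0 t (target 625.0 t)
  BaO: 67.23·0.7749 = 52.10 t (target 52.10 t)
  B2O3: 720.8·0.3973 + 256.9·0.5622 = 430.8 t (target 430.8 t)
  Al2O3: 238.9·0.003000 = 0.7167 t (target 0.7168 t)
  CaO: 749.1·0.4800 + 720.8·0.2742 = 557.2 t (target 557.2 t)
  SrO: 478.4·0.6990 = 334.4 t (target 334.4 t)
Glass-mass sanity pass: total charge less LOI = 2000 t (summing oxide targets gives 2000 t; the stated basis being 2000 t — deltas are rounding alone).
Whole-batch sum: Σ batch = 2511 t; LOI removed, Σ of batch·LOI: 511.1 t; yield, glass over the total, = 79.65%.

Revised batch per 2000 t glaze:
  strontium carbonate: 478.4 t
  CaSiO3: 749.1 t
  BaCO3: 67.23 t
  calcium borate ore: 720.8 t
  orthoboric acid: 256.9 t
  glass-grade sand: 238.9 t
Total batch = 2511 t; LOI loss = 511.1 t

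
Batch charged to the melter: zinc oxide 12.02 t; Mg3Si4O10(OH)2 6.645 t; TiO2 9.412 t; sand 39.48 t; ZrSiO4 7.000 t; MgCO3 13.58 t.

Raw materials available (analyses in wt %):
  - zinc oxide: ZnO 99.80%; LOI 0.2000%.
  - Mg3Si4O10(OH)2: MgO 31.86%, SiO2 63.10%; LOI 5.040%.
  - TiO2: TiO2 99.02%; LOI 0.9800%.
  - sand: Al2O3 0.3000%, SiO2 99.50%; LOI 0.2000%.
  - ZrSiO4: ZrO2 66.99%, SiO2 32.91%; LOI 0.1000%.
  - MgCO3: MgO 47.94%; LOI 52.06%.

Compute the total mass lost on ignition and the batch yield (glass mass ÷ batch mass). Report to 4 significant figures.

LOI loss = 7.607 t; glass = 80.53 t; yield = 91.37%

Every computation runs at full precision at every stage; the intermediate values are shown rounded off to 4 significant figures alongside each step; exactly one rounding goes into each reported result — derived quantities are re-derived from the batch weights at 80.53 t of glass at full float precision (totals, six oxide percentages, yield, net glass mass, LOI), exactly as shown in either problem or answer.
Each material's LOI contribution:
  zinc oxide: 12.02 × 0.002000 = 0.02404 t
  Mg3Si4O10(OH)2: 6.645 × 0.05040 = 0.3349 t
  TiO2: 9.412 × 0.009800 = 0.09224 t
  sand: 39.48 × 0.002000 = 0.07896 t
  ZrSiO4: 7.000 × 0.001000 = 0.007000 t
  MgCO3: 13.58 × 0.5206 = 7.070 t
Total LOI = 7.607 t
Glass = batch − LOI = 88.14 − 7.607 = 80.53 t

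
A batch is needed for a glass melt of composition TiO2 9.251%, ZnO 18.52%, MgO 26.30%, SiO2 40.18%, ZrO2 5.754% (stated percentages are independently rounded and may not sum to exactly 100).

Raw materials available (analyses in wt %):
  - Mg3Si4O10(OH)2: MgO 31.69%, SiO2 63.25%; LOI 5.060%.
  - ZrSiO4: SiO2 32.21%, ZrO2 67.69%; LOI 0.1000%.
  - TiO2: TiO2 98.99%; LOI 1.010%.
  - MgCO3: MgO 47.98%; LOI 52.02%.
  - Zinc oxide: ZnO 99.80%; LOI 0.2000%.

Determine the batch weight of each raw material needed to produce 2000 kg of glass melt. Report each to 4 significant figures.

Every computation keeps exact precision in all steps. Values along the way appear, with 4-significant-digit rounding, alongside each step — each reported figure is rounded only once. All derived quantities (the yield, ignition loss, net glass mass, five oxide percentages, totals) are re-derived from the weighed amounts on 2000 kg of glass at full float precision as written in question or answer.
Target masses of each oxide per 2000 kg glass melt:
  TiO2: 9.251% × 2000 = 185.0 kg
  ZnO: 18.52% × 2000 = 370.4 kg
  MgO: 26.30% × 2000 = 526.0 kg
  SiO2: 40.18% × 2000 = 803.6 kg
  ZrO2: 5.754% × 2000 = 115.1 kg
Sums-versus-targets review on the weights just shown, versus the basis set out (summed amounts equal target values within answer rounding):
  TiO2: 186.9·0.9899 = 185.0 kg (target 185.0 kg)
  ZnO: 371.1·0.9980 = 370.4 kg (target 370.4 kg)
  MgO: 1184·0.3169 + 314.3·0.4798 = 526.0 kg (target 526.0 kg)
  SiO2: 1184·0.6325 + 170.0·0.3221 = 803.6 kg (target 803.6 kg)
  ZrO2: 170.0·0.6769 = 115.1 kg (target 115.1 kg)
Auditing the glass mass value: net batch after ignition = 2000 kg (summing oxide targets gives 2000 kg; with the basis standing at 2000 kg — deltas are rounding alone).
Adding the batch up: Σ batch = 2226 kg; Σ batch·LOI gives LOI loss = 226.2 kg; as yield: glass ÷ batch → 89.84%.

Batch per 2000 kg glass melt:
  Mg3Si4O10(OH)2: 1184 kg
  ZrSiO4: 170.0 kg
  TiO2: 186.9 kg
  MgCO3: 314.3 kg
  Zinc oxide: 371.1 kg
Total batch = 2226 kg; LOI loss = 226.2 kg; yield = 89.84%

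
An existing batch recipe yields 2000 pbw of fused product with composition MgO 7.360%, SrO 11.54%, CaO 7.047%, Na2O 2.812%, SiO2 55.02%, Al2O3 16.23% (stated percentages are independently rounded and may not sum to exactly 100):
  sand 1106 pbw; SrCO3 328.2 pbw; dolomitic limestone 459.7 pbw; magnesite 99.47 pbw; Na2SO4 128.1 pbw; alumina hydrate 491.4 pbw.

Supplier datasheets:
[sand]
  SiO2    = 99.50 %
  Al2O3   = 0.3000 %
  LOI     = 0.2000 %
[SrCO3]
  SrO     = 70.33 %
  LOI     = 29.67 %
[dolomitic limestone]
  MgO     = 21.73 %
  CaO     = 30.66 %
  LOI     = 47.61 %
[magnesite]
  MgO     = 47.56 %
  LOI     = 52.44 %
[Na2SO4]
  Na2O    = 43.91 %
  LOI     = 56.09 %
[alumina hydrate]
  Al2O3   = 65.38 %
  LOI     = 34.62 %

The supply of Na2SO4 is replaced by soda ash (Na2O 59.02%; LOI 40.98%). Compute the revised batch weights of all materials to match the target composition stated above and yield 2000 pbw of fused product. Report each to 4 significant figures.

In-progress results are printed, with 4-significant-digit rounding, when written out. Every computation maintains full precision all the way through — exactly one rounding goes into every reported number. All derived quantities, including six oxide percentages, totals, glass mass, the yield, LOI, are carried from the weighed amounts at 2000 pbw of glass in full float precision, exactly as shown in the problem or answer text.
Target oxide masses per 2000 pbw fused product:
  MgO: 7.360% × 2000 = 147.2 pbw
  SrO: 11.54% × 2000 = 230.8 pbw
  CaO: 7.047% × 2000 = 140.9 pbw
  Na2O: 2.812% × 2000 = 56.24 pbw
  SiO2: 55.02% × 2000 = 1100 pbw
  Al2O3: 16.23% × 2000 = 324.6 pbw
Sums-versus-targets review from the weights as reported, under the basis named above (target by target, the sums agree given rounding of the digits):
  MgO: 459.7·0.2173 + 99.47·0.4756 = 147.2 pbw (target 147.2 pbw)
  SrO: 328.2·0.7033 = 230.8 pbw (target 230.8 pbw)
  CaO: 459.7·0.3066 = 140.9 pbw (target 140.9 pbw)
  Na2O: 95.29·0.5902 = 56.24 pbw (target 56.24 pbw)
  SiO2: 1106·0.9950 = 1100 pbw (target 1100 pbw)
  Al2O3: 1106·0.003000 + 491.4·0.6538 = 324.6 pbw (target 324.6 pbw)
Glass mass check: total batch − LOI = 2000 pbw (targets for the oxides total 2000 pbw; with the basis standing at 2000 pbw — differing by rounding only).
Batch total: Σ batch = 2580 pbw; loss to ignition Σ batch·LOI = 579.8 pbw; yield: glass divided by total = 77.53%.

Revised batch per 2000 pbw fused product:
  sand: 1106 pbw
  SrCO3: 328.2 pbw
  dolomitic limestone: 459.7 pbw
  magnesite: 99.47 pbw
  soda ash: 95.29 pbw
  alumina hydrate: 491.4 pbw
Total batch = 2580 pbw; LOI loss = 579.8 pbw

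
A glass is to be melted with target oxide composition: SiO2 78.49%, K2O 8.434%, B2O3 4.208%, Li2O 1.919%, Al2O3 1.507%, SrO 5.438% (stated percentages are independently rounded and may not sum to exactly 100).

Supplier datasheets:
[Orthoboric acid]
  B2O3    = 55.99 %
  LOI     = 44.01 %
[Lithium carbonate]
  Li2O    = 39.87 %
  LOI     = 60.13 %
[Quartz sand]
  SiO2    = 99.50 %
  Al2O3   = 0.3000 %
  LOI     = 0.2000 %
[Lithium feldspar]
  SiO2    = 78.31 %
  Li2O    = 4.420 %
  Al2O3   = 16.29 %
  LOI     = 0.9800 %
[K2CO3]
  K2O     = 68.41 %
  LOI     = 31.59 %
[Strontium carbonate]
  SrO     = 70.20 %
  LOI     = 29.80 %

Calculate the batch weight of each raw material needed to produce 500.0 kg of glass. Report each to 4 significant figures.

Full precision is held end to end; intermediates are printed rounded to 4 significant digits alongside each step; exactly one rounding is applied to every reported figure; all derived quantities are re-derived using the weight values per 500.0 kg of glass at full float precision (six oxide percentages, the yield, the totals, ignition loss, glass mass) exactly as printed in the question or the answer.
Target masses of each oxide per 500.0 kg glass:
  SiO2: 78.49% × 500.0 = 392.4 kg
  K2O: 8.434% × 500.0 = 42.17 kg
  B2O3: 4.208% × 500.0 = 21.04 kg
  Li2O: 1.919% × 500.0 = 9.595 kg
  Al2O3: 1.507% × 500.0 = 7.535 kg
  SrO: 5.438% × 500.0 = 27.19 kg
Sums-versus-targets review from the weights as reported, for the quoted basis mass (sum by sum, the targets are met within answer rounding):
  SiO2: 363.3·0.9950 + 39.57·0.7831 = 392.5 kg (target 392.4 kg)
  K2O: 61.64·0.6841 = 42.17 kg (target 42.17 kg)
  B2O3: 37.58·0.5599 = 21.04 kg (target 21.04 kg)
  Li2O: 19.68·0.3987 + 39.57·0.04420 = 9.595 kg (target 9.595 kg)
  Al2O3: 363.3·0.003000 + 39.57·0.1629 = 7.536 kg (target 7.535 kg)
  SrO: 38.73·0.7020 = 27.19 kg (target 27.19 kg)
Glass-mass closure: total charge less LOI = 500.0 kg (the targets, summed, come to 500.0 kg; against the stated basis, 500.0 kg — any gap is answer rounding).
Batch total: Σ batch = 560.5 kg; the LOI term Σ batch·LOI equals 60.50 kg; as yield: glass ÷ batch → 89.21%.

Batch per 500.0 kg glass:
  Orthoboric acid: 37.58 kg
  Lithium carbonate: 19.68 kg
  Quartz sand: 363.3 kg
  Lithium feldspar: 39.57 kg
  K2CO3: 61.64 kg
  Strontium carbonate: 38.73 kg
Total batch = 560.5 kg; LOI loss = 60.50 kg; yield = 89.21%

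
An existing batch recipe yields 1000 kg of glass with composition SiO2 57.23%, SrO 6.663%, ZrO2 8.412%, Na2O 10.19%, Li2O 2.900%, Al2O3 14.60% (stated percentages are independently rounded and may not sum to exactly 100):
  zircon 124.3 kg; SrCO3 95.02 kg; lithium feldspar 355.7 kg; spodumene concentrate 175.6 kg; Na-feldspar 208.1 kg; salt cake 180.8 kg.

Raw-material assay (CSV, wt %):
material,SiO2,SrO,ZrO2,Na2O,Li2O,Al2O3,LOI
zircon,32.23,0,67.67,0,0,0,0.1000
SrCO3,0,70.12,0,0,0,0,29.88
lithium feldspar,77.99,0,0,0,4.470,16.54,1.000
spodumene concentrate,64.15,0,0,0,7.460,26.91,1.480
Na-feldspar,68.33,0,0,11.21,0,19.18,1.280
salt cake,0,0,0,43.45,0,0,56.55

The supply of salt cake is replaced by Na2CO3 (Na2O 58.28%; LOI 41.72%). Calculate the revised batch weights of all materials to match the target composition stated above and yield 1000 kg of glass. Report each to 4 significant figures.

The working math carries full float precision from start to finish. Rounding to four significant digits extends to each in-between result as printed — exactly one rounding lands on each reported value; all derived quantities, including totals, ignition loss, yield, six oxide percentages, glass mass, are carried from the batch weights for 1000 kg of glass at full float precision as written in the question or the answer.
Per-oxide target masses for 1000 kg glass:
  SiO2: 57.23% × 1000 = 572.3 kg
  SrO: 6.663% × 1000 = 66.63 kg
  ZrO2: 8.412% × 1000 = 84.12 kg
  Na2O: 10.19% × 1000 = 101.9 kg
  Li2O: 2.900% × 1000 = 29.00 kg
  Al2O3: 14.60% × 1000 = 146.0 kg
Sums-versus-targets review on the weights just shown, at the basis given (summed amounts equal target values exact up to rounding of places):
  SiO2: 124.3·0.3223 + 355.7·0.7799 + 175.6·0.6415 + 208.1·0.6833 = 572.3 kg (target 572.3 kg)
  SrO: 95.02·0.7012 = 66.63 kg (target 66.63 kg)
  ZrO2: 124.3·0.6767 = 84.11 kg (target 84.12 kg)
  Na2O: 208.1·0.1121 + 134.8·0.5828 = 101.9 kg (target 101.9 kg)
  Li2O: 355.7·0.04470 + 175.6·0.07460 = 29.00 kg (target 29.00 kg)
  Al2O3: 355.7·0.1654 + 175.6·0.2691 + 208.1·0.1918 = 146.0 kg (target 146.0 kg)
Glass-mass sanity pass: total charge less LOI = 999.9 kg (the Σ of target masses is 1000 kg; basis as stated: 1000 kg — differing by rounding only).
Summing the batch: Σ batch = 1094 kg; loss to ignition Σ batch·LOI = 93.57 kg; yield, glass over the total, = 91.44%.

Revised batch per 1000 kg glass:
  zircon: 124.3 kg
  SrCO3: 95.02 kg
  lithium feldspar: 355.7 kg
  spodumene concentrate: 175.6 kg
  Na-feldspar: 208.1 kg
  Na2CO3: 134.8 kg
Total batch = 1094 kg; LOI loss = 93.57 kg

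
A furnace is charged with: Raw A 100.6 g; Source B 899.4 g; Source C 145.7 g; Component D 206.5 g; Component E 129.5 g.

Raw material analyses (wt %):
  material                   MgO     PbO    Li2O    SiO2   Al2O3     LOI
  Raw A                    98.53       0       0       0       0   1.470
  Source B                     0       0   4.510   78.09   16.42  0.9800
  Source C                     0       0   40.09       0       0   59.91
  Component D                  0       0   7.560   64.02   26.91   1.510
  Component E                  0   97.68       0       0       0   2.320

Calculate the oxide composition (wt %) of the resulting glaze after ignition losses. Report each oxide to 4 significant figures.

Glass mass = 1378 g (batch 1482 − LOI 103.7).
Composition: MgO 7.193%, PbO 9.180%, Li2O 8.315%, SiO2 60.56%, Al2O3 14.75%

Each numeric step carries full precision in every operation; values along the way are printed with 4-significant-digit rounding alongside each step. Every reported figure sees exactly one rounding. The derived quantities, which include LOI, yield, the five compositions, glass mass, totals, are re-derived at full float precision, as quoted within the problem or answer text, from the batch weights per 1378 g of glass.
Per-oxide mass from batch:
  MgO: 100.6·0.9853 = 99.12 g
  PbO: 129.5·0.9768 = 126.5 g
  Li2O: 899.4·0.04510 + 145.7·0.4009 + 206.5·0.07560 = 114.6 g
  SiO2: 899.4·0.7809 + 206.5·0.6402 = 834.5 g
  Al2O3: 899.4·0.1642 + 206.5·0.2691 = 203.3 g
LOI: 100.6·0.01470 + 899.4·0.009800 + 145.7·0.5991 + 206.5·0.01510 + 129.5·0.02320 = 103.7 g
Glass mass = batch − LOI = 1482 − 103.7 = 1378 g (consistent with Σ oxide mass)
each oxide over glass, ×100, is wt %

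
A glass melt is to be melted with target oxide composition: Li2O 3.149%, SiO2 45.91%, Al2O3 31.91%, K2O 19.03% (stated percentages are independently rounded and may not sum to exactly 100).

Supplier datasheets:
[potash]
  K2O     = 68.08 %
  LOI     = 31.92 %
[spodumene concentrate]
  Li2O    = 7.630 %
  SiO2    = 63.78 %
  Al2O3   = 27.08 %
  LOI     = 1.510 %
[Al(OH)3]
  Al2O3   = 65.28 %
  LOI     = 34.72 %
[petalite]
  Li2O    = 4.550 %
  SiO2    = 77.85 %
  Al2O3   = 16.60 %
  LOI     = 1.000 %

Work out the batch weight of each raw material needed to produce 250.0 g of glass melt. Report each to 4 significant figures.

The intermediate values are printed rounded to four significant digits. Each numeric step runs at full float precision end to end — exactly one rounding lands on every reported result — derived quantities, which include the totals, yield, the four compositions, LOI, glass mass, are recomputed in full precision, as set out in question or answer, using the weight values for 250.0 g of glass.
Oxide mass targets, per 250.0 g glass melt:
  Li2O: 3.149% × 250.0 = 7.872 g
  SiO2: 45.91% × 250.0 = 114.8 g
  Al2O3: 31.91% × 250.0 = 79.78 g
  K2O: 19.03% × 250.0 = 47.58 g
Verifying the oxide balance using the reported weights, under the basis named above (delivered sums recover each target once rounding is allowed for):
  Li2O: 29.84·0.07630 + 123.0·0.04550 = 7.873 g (target 7.872 g)
  SiO2: 29.84·0.6378 + 123.0·0.7785 = 114.8 g (target 114.8 g)
  Al2O3: 29.84·0.2708 + 78.55·0.6528 + 123.0·0.1660 = 79.78 g (target 79.78 g)
  K2O: 69.88·0.6808 = 47.57 g (target 47.58 g)
Glass-mass sanity pass: the batch minus its LOI: 250.0 g (targets for the oxides total 250.0 g; stated basis 250.0 g — a pure rounding effect).
Summing the batch: Σ batch = 301.3 g; ignition loss, Σ(batch × LOI) = 51.26 g; yield = glass ÷ total batch = 82.99%.

Batch per 250.0 g glass melt:
  potash: 69.88 g
  spodumene concentrate: 29.84 g
  Al(OH)3: 78.55 g
  petalite: 123.0 g
Total batch = 301.3 g; LOI loss = 51.26 g; yield = 82.99%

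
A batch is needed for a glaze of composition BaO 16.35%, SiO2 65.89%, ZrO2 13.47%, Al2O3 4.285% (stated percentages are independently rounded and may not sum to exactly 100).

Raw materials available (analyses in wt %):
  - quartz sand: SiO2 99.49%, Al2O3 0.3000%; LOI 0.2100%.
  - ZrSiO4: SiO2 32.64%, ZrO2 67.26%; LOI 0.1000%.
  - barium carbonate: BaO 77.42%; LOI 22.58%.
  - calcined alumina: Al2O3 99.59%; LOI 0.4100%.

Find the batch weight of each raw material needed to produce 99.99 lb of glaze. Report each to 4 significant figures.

Each numeric step holds full float precision throughout; intermediates are displayed rounded to 4 significant digits — every reported value is rounded only once. The derived quantities are recomputed at exact precision (totals, the yield, glass mass, ignition loss, four oxide percentages) using the weight values at 99.99 lb of glass, precisely as stated by the question or the answer.
Oxide-by-oxide targets in 99.99 lb glaze:
  BaO: 16.35% × 99.99 = 16.35 lb
  SiO2: 65.89% × 99.99 = 65.88 lb
  ZrO2: 13.47% × 99.99 = 13.47 lb
  Al2O3: 4.285% × 99.99 = 4.285 lb
Checking each oxide sum given the weights on record, for the quoted basis mass (summed amounts equal target values once rounding is allowed for):
  BaO: 21.12·0.7742 = 16.35 lb (target 16.35 lb)
  SiO2: 59.65·0.9949 + 20.02·0.3264 = 65.88 lb (target 65.88 lb)
  ZrO2: 20.02·0.6726 = 13.47 lb (target 13.47 lb)
  Al2O3: 59.65·0.003000 + 4.123·0.9959 = 4.285 lb (target 4.285 lb)
Consistency of the glass mass: net batch after ignition = 99.98 lb (oxide target masses add up to 99.99 lb; basis as stated: 99.99 lb — deltas are rounding alone).
Adding the batch up: Σ batch = 104.9 lb; loss to ignition Σ batch·LOI = 4.931 lb; yield, glass over the total, = 95.30%.

Batch per 99.99 lb glaze:
  quartz sand: 59.65 lb
  ZrSiO4: 20.02 lb
  barium carbonate: 21.12 lb
  calcined alumina: 4.123 lb
Total batch = 104.9 lb; LOI loss = 4.931 lb; yield = 95.30%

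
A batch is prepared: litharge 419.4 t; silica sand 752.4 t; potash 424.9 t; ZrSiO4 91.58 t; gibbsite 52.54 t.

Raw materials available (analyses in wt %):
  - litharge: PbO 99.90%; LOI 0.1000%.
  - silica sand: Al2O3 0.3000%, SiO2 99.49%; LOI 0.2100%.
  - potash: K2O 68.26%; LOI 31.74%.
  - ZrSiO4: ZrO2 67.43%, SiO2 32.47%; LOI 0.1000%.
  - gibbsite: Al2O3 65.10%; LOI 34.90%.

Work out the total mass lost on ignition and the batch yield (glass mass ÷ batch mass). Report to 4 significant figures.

Every computation maintains exact precision in all steps. Values along the way are shown rounded to four significant figures; each reported value is rounded just once; derived quantities (LOI, totals, glass mass, the five compositions, yield) are rebuilt using the weight values for 1586 t of glass at full float precision, exactly as printed in problem or answer.
LOI of each material in turn:
  litharge: 419.4 × 0.001000 = 0.4194 t
  silica sand: 752.4 × 0.002100 = 1.580 t
  potash: 424.9 × 0.3174 = 134.9 t
  ZrSiO4: 91.58 × 0.001000 = 0.09158 t
  gibbsite: 52.54 × 0.3490 = 18.34 t
Total LOI = 155.3 t
Glass = batch − LOI = 1741 − 155.3 = 1586 t

LOI loss = 155.3 t; glass = 1586 t; yield = 91.08%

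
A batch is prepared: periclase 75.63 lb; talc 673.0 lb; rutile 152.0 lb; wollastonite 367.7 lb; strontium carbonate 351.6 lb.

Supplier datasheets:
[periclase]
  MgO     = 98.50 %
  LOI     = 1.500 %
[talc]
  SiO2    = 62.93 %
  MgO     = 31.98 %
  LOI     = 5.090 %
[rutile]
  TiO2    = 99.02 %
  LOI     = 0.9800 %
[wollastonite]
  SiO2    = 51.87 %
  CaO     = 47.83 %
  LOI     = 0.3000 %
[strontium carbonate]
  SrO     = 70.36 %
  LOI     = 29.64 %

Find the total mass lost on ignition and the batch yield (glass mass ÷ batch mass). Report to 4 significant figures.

Intermediates appear (rounded to 4 significant figures) within the worked lines. Every computation runs at exact precision in every operation; a single rounding yields each reported figure — derived quantities, including glass mass, LOI, five oxide percentages, totals, the yield, are computed starting from the weights at 1478 lb of glass at exact precision, as they appear in question or answer.
LOI of each material in turn:
  periclase: 75.63 × 0.01500 = 1.134 lb
  talc: 673.0 × 0.05090 = 34.26 lb
  rutile: 152.0 × 0.009800 = 1.490 lb
  wollastonite: 367.7 × 0.003000 = 1.103 lb
  strontium carbonate: 351.6 × 0.2964 = 104.2 lb
Total LOI = 142.2 lb
Glass = batch − LOI = 1620 − 142.2 = 1478 lb

LOI loss = 142.2 lb; glass = 1478 lb; yield = 91.22%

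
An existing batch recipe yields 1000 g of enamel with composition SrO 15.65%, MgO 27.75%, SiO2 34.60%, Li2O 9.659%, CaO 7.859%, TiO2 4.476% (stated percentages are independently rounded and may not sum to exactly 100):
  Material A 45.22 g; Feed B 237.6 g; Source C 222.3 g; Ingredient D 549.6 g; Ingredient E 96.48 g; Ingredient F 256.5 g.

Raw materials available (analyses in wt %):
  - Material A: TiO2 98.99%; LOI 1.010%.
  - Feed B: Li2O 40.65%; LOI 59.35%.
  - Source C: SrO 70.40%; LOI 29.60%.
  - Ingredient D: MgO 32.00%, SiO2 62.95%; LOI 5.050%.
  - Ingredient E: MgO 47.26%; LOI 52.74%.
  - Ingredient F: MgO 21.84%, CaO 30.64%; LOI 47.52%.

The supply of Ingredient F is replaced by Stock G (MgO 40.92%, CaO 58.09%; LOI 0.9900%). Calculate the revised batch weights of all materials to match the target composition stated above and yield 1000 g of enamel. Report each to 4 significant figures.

Revised batch per 1000 g enamel:
  Material A: 45.22 g
  Feed B: 237.6 g
  Source C: 222.3 g
  Ingredient D: 549.6 g
  Ingredient E: 97.87 g
  Stock G: 135.3 g
Total batch = 1288 g; LOI loss = 288.0 g

The intermediate values are shown, with 4-significant-figure rounding, in the printout. The working math maintains full float precision in every operation; a single rounding yields each reported figure — all derived quantities (yield, the totals, ignition loss, six oxide percentages, net glass mass) are rebuilt starting from the weights per 1000 g of glass in full precision, precisely as stated by the question or the answer.
The oxide mass targets at 1000 g enamel:
  SrO: 15.65% × 1000 = 156.5 g
  MgO: 27.75% × 1000 = 277.5 g
  SiO2: 34.60% × 1000 = 346.0 g
  Li2O: 9.659% × 1000 = 96.59 g
  CaO: 7.859% × 1000 = 78.59 g
  TiO2: 4.476% × 1000 = 44.76 g
Checking each oxide sum per the reported batch figures, on the stated basis (sum by sum, the targets are met inside rounding margins):
  SrO: 222.3·0.7040 = 156.5 g (target 156.5 g)
  MgO: 549.6·0.3200 + 97.87·0.4726 + 135.3·0.4092 = 277.5 g (target 277.5 g)
  SiO2: 549.6·0.6295 = 346.0 g (target 346.0 g)
  Li2O: 237.6·0.4065 = 96.58 g (target 96.59 g)
  CaO: 135.3·0.5809 = 78.60 g (target 78.59 g)
  TiO2: 45.22·0.9899 = 44.76 g (target 44.76 g)
Glass-mass closure: whole batch net of LOI = 999.9 g (targets for the oxides total 999.9 g; stated basis 1000 g — rounding explains the deltas).
Batch grand total — Σ batch = 1288 g; ignition loss, Σ(batch × LOI) = 288.0 g; yield, glass over the total, = 77.64%.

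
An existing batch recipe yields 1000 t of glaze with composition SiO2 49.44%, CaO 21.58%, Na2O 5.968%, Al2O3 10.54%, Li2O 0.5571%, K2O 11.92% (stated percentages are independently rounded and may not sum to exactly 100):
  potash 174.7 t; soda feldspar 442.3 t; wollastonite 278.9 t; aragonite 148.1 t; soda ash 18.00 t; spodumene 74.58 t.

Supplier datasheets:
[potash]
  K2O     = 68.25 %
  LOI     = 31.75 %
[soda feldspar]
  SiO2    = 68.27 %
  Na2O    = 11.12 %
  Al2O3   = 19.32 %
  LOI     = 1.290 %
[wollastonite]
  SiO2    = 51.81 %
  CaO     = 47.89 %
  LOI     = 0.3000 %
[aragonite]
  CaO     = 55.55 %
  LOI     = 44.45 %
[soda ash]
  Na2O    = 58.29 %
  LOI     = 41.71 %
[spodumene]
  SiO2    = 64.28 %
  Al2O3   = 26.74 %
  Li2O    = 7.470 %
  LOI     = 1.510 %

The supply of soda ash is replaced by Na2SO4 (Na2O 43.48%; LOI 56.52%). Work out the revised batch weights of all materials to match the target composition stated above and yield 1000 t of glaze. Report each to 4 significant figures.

Revised batch per 1000 t glaze:
  potash: 174.7 t
  soda feldspar: 442.3 t
  wollastonite: 278.9 t
  aragonite: 148.1 t
  Na2SO4: 24.13 t
  spodumene: 74.58 t
Total batch = 1143 t; LOI loss = 142.6 t

All internal work keeps full float precision through every step; rounding to four significant figures extends to each intermediate as shown. Exactly one rounding is applied to every reported number. Derived quantities (net glass mass, yield, six oxide percentages, LOI, the totals) are carried in exact precision using the weight values per 1000 t of glass, precisely as stated by either problem or answer.
The oxide mass targets at 1000 t glaze:
  SiO2: 49.44% × 1000 = 494.4 t
  CaO: 21.58% × 1000 = 215.8 t
  Na2O: 5.968% × 1000 = 59.68 t
  Al2O3: 10.54% × 1000 = 105.4 t
  Li2O: 0.5571% × 1000 = 5.571 t
  K2O: 11.92% × 1000 = 119.2 t
Per-oxide balance check per the reported batch figures, under the basis named above (sum by sum, the targets are met inside rounding margins):
  SiO2: 442.3·0.6827 + 278.9·0.5181 + 74.58·0.6428 = 494.4 t (target 494.4 t)
  CaO: 278.9·0.4789 + 148.1·0.5555 = 215.8 t (target 215.8 t)
  Na2O: 442.3·0.1112 + 24.13·0.4348 = 59.68 t (target 59.68 t)
  Al2O3: 442.3·0.1932 + 74.58·0.2674 = 105.4 t (target 105.4 t)
  Li2O: 74.58·0.07470 = 5.571 t (target 5.571 t)
  K2O: 174.7·0.6825 = 119.2 t (target 119.2 t)
Consistency of the glass mass: whole batch net of LOI = 1000 t (oxide target masses add up to 1000 t; stated basis 1000 t — a pure rounding effect).
Batch total: Σ batch = 1143 t; loss to ignition Σ batch·LOI = 142.6 t; glass ÷ batch gives a yield of 87.52%.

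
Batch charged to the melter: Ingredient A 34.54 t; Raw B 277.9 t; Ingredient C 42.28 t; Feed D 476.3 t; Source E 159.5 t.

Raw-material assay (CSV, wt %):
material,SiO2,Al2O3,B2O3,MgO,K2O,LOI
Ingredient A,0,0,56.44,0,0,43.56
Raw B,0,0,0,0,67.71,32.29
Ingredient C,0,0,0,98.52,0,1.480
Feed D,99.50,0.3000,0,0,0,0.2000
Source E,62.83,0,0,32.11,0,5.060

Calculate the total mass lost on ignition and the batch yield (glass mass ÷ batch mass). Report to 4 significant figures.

LOI loss = 114.4 t; glass = 876.1 t; yield = 88.45%

The working math keeps full precision from start to finish; the intermediate values are shown, rounded to four significant digits, between the steps. Every reported number takes a single rounding — all derived quantities are computed in full float precision (ignition loss, totals, yield, the five compositions, glass mass) starting from the weights at 876.1 t of glass precisely as stated by the problem or the answer.
LOI of each material in turn:
  Ingredient A: 34.54 × 0.4356 = 15.05 t
  Raw B: 277.9 × 0.3229 = 89.73 t
  Ingredient C: 42.28 × 0.01480 = 0.6257 t
  Feed D: 476.3 × 0.002000 = 0.9526 t
  Source E: 159.5 × 0.05060 = 8.071 t
Total LOI = 114.4 t
Glass = batch − LOI = 990.5 − 114.4 = 876.1 t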